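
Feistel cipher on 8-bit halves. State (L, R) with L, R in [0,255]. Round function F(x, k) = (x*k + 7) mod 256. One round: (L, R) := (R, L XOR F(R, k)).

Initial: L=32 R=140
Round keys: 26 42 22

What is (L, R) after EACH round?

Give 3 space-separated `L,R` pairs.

Round 1 (k=26): L=140 R=31
Round 2 (k=42): L=31 R=145
Round 3 (k=22): L=145 R=98

Answer: 140,31 31,145 145,98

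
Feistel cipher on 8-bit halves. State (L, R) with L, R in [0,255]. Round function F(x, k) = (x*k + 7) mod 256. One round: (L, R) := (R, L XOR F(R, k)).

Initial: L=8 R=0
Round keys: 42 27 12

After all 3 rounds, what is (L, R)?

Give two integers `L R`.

Answer: 156 88

Derivation:
Round 1 (k=42): L=0 R=15
Round 2 (k=27): L=15 R=156
Round 3 (k=12): L=156 R=88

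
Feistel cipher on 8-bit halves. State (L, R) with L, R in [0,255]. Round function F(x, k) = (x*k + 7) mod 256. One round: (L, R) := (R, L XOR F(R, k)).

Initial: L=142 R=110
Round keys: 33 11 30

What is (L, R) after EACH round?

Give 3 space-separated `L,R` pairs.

Round 1 (k=33): L=110 R=187
Round 2 (k=11): L=187 R=126
Round 3 (k=30): L=126 R=112

Answer: 110,187 187,126 126,112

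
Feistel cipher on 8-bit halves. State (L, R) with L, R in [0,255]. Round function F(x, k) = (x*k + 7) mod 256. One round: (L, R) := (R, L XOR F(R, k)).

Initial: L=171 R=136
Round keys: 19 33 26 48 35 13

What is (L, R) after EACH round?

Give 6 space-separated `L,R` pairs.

Round 1 (k=19): L=136 R=180
Round 2 (k=33): L=180 R=179
Round 3 (k=26): L=179 R=129
Round 4 (k=48): L=129 R=132
Round 5 (k=35): L=132 R=146
Round 6 (k=13): L=146 R=245

Answer: 136,180 180,179 179,129 129,132 132,146 146,245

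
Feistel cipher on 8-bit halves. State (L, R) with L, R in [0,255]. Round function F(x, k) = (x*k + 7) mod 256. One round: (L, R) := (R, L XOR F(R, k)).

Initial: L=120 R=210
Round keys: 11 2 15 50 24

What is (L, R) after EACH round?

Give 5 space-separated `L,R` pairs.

Answer: 210,117 117,35 35,97 97,218 218,22

Derivation:
Round 1 (k=11): L=210 R=117
Round 2 (k=2): L=117 R=35
Round 3 (k=15): L=35 R=97
Round 4 (k=50): L=97 R=218
Round 5 (k=24): L=218 R=22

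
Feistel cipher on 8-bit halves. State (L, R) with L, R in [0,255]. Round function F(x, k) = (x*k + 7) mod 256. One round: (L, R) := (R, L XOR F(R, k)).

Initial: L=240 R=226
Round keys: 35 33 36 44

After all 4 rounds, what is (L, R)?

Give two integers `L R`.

Answer: 66 121

Derivation:
Round 1 (k=35): L=226 R=29
Round 2 (k=33): L=29 R=38
Round 3 (k=36): L=38 R=66
Round 4 (k=44): L=66 R=121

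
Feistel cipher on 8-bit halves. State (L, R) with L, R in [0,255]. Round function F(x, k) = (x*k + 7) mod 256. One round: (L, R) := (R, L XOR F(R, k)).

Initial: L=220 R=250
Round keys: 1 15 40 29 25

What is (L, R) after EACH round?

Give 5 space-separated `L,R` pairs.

Round 1 (k=1): L=250 R=221
Round 2 (k=15): L=221 R=0
Round 3 (k=40): L=0 R=218
Round 4 (k=29): L=218 R=185
Round 5 (k=25): L=185 R=194

Answer: 250,221 221,0 0,218 218,185 185,194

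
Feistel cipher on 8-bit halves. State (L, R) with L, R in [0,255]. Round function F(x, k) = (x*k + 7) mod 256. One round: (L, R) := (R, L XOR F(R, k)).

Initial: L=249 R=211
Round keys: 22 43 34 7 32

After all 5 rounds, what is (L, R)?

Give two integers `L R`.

Answer: 196 152

Derivation:
Round 1 (k=22): L=211 R=208
Round 2 (k=43): L=208 R=36
Round 3 (k=34): L=36 R=31
Round 4 (k=7): L=31 R=196
Round 5 (k=32): L=196 R=152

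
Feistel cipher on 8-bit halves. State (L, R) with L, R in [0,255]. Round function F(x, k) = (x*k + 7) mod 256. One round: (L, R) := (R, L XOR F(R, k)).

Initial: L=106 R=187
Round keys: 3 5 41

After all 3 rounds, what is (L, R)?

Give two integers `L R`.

Answer: 26 99

Derivation:
Round 1 (k=3): L=187 R=82
Round 2 (k=5): L=82 R=26
Round 3 (k=41): L=26 R=99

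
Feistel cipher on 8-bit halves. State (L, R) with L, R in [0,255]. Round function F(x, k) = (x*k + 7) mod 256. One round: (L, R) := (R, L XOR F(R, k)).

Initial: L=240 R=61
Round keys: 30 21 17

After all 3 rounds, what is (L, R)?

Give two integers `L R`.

Answer: 21 177

Derivation:
Round 1 (k=30): L=61 R=221
Round 2 (k=21): L=221 R=21
Round 3 (k=17): L=21 R=177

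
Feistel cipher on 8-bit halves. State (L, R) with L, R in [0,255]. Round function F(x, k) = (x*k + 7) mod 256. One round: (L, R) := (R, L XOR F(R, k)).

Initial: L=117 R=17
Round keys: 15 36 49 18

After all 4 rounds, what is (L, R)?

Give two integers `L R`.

Answer: 250 185

Derivation:
Round 1 (k=15): L=17 R=115
Round 2 (k=36): L=115 R=34
Round 3 (k=49): L=34 R=250
Round 4 (k=18): L=250 R=185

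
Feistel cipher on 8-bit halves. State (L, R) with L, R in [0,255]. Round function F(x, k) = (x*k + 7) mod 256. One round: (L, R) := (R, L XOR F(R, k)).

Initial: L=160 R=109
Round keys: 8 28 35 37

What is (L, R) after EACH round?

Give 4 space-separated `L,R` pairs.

Answer: 109,207 207,198 198,214 214,51

Derivation:
Round 1 (k=8): L=109 R=207
Round 2 (k=28): L=207 R=198
Round 3 (k=35): L=198 R=214
Round 4 (k=37): L=214 R=51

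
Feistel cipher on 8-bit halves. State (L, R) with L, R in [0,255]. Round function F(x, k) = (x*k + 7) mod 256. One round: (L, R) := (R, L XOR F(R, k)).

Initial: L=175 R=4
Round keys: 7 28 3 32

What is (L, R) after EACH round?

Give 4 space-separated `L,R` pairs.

Round 1 (k=7): L=4 R=140
Round 2 (k=28): L=140 R=83
Round 3 (k=3): L=83 R=140
Round 4 (k=32): L=140 R=212

Answer: 4,140 140,83 83,140 140,212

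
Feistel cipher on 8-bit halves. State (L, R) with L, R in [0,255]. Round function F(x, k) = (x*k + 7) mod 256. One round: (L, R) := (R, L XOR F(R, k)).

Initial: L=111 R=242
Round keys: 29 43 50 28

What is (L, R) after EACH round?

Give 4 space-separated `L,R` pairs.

Round 1 (k=29): L=242 R=30
Round 2 (k=43): L=30 R=227
Round 3 (k=50): L=227 R=67
Round 4 (k=28): L=67 R=184

Answer: 242,30 30,227 227,67 67,184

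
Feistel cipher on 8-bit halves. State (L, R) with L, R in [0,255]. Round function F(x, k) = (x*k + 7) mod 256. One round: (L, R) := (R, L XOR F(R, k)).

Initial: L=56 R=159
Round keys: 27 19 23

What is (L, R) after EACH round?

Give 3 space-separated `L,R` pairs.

Answer: 159,244 244,188 188,31

Derivation:
Round 1 (k=27): L=159 R=244
Round 2 (k=19): L=244 R=188
Round 3 (k=23): L=188 R=31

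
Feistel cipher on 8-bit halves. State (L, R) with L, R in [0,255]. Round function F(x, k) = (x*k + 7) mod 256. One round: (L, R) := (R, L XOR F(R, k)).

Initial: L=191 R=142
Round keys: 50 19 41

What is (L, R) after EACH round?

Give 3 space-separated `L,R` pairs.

Round 1 (k=50): L=142 R=124
Round 2 (k=19): L=124 R=181
Round 3 (k=41): L=181 R=120

Answer: 142,124 124,181 181,120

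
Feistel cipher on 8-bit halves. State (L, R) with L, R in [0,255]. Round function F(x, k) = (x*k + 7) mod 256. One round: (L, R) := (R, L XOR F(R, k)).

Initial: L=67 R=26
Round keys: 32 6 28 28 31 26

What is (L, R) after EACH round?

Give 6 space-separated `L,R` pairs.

Answer: 26,4 4,5 5,151 151,142 142,174 174,61

Derivation:
Round 1 (k=32): L=26 R=4
Round 2 (k=6): L=4 R=5
Round 3 (k=28): L=5 R=151
Round 4 (k=28): L=151 R=142
Round 5 (k=31): L=142 R=174
Round 6 (k=26): L=174 R=61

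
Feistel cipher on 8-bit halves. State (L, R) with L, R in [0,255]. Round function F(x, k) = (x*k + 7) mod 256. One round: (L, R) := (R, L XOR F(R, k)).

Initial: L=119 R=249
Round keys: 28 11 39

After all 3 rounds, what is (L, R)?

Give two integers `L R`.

Answer: 186 105

Derivation:
Round 1 (k=28): L=249 R=52
Round 2 (k=11): L=52 R=186
Round 3 (k=39): L=186 R=105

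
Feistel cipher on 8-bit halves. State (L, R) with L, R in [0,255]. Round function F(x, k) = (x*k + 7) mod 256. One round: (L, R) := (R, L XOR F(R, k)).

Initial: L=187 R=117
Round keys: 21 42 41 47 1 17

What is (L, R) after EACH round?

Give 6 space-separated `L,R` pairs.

Round 1 (k=21): L=117 R=27
Round 2 (k=42): L=27 R=0
Round 3 (k=41): L=0 R=28
Round 4 (k=47): L=28 R=43
Round 5 (k=1): L=43 R=46
Round 6 (k=17): L=46 R=62

Answer: 117,27 27,0 0,28 28,43 43,46 46,62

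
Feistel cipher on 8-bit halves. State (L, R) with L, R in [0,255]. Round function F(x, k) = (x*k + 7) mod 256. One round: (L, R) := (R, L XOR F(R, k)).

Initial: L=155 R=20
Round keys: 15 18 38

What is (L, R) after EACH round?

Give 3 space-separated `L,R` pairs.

Answer: 20,168 168,195 195,81

Derivation:
Round 1 (k=15): L=20 R=168
Round 2 (k=18): L=168 R=195
Round 3 (k=38): L=195 R=81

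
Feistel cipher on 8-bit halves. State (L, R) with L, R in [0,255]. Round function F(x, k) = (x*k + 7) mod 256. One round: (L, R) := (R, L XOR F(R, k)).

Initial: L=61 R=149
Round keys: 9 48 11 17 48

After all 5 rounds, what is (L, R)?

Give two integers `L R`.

Round 1 (k=9): L=149 R=121
Round 2 (k=48): L=121 R=34
Round 3 (k=11): L=34 R=4
Round 4 (k=17): L=4 R=105
Round 5 (k=48): L=105 R=179

Answer: 105 179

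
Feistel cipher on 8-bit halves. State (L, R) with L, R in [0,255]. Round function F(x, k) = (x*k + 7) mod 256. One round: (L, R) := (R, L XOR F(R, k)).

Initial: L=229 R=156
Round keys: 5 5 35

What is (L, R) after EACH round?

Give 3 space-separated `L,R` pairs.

Answer: 156,246 246,73 73,244

Derivation:
Round 1 (k=5): L=156 R=246
Round 2 (k=5): L=246 R=73
Round 3 (k=35): L=73 R=244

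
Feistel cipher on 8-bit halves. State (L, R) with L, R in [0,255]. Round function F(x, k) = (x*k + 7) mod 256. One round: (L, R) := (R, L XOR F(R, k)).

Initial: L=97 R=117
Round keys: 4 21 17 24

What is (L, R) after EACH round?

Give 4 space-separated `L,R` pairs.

Answer: 117,186 186,60 60,185 185,99

Derivation:
Round 1 (k=4): L=117 R=186
Round 2 (k=21): L=186 R=60
Round 3 (k=17): L=60 R=185
Round 4 (k=24): L=185 R=99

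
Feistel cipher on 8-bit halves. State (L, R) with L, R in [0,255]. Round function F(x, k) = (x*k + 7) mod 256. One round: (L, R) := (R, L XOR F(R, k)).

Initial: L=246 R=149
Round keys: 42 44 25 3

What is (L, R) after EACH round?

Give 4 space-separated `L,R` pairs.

Answer: 149,143 143,14 14,234 234,203

Derivation:
Round 1 (k=42): L=149 R=143
Round 2 (k=44): L=143 R=14
Round 3 (k=25): L=14 R=234
Round 4 (k=3): L=234 R=203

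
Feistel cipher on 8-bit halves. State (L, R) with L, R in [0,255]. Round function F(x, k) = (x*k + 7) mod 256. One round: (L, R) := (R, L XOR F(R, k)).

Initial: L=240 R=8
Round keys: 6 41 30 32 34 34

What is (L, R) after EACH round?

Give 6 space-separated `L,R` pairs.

Round 1 (k=6): L=8 R=199
Round 2 (k=41): L=199 R=238
Round 3 (k=30): L=238 R=44
Round 4 (k=32): L=44 R=105
Round 5 (k=34): L=105 R=213
Round 6 (k=34): L=213 R=56

Answer: 8,199 199,238 238,44 44,105 105,213 213,56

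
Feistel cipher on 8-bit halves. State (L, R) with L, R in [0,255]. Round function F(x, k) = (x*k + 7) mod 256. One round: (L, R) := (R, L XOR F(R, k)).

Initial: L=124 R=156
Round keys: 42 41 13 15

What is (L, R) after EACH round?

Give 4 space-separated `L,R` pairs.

Round 1 (k=42): L=156 R=227
Round 2 (k=41): L=227 R=254
Round 3 (k=13): L=254 R=14
Round 4 (k=15): L=14 R=39

Answer: 156,227 227,254 254,14 14,39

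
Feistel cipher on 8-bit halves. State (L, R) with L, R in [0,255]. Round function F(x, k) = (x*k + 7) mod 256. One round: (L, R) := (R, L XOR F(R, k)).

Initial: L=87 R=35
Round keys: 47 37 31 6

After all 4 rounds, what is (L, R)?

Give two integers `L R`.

Round 1 (k=47): L=35 R=35
Round 2 (k=37): L=35 R=53
Round 3 (k=31): L=53 R=81
Round 4 (k=6): L=81 R=216

Answer: 81 216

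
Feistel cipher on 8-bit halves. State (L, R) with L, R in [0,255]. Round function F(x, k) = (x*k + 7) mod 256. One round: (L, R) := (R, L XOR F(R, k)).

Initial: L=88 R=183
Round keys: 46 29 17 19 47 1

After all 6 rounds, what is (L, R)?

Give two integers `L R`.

Answer: 215 133

Derivation:
Round 1 (k=46): L=183 R=177
Round 2 (k=29): L=177 R=163
Round 3 (k=17): L=163 R=107
Round 4 (k=19): L=107 R=91
Round 5 (k=47): L=91 R=215
Round 6 (k=1): L=215 R=133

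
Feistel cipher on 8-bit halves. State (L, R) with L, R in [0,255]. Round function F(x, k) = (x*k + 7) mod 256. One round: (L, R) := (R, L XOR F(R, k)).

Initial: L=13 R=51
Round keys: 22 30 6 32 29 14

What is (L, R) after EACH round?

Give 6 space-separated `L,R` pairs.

Answer: 51,100 100,140 140,43 43,235 235,141 141,86

Derivation:
Round 1 (k=22): L=51 R=100
Round 2 (k=30): L=100 R=140
Round 3 (k=6): L=140 R=43
Round 4 (k=32): L=43 R=235
Round 5 (k=29): L=235 R=141
Round 6 (k=14): L=141 R=86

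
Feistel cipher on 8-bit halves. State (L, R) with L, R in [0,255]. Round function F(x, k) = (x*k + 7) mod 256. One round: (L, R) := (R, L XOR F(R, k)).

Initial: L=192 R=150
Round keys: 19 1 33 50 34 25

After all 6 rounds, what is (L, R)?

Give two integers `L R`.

Answer: 189 85

Derivation:
Round 1 (k=19): L=150 R=233
Round 2 (k=1): L=233 R=102
Round 3 (k=33): L=102 R=196
Round 4 (k=50): L=196 R=41
Round 5 (k=34): L=41 R=189
Round 6 (k=25): L=189 R=85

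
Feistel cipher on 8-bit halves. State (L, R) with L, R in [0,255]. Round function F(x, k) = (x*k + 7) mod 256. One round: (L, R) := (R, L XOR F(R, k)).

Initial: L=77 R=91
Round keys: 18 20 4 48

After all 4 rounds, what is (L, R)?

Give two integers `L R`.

Round 1 (k=18): L=91 R=32
Round 2 (k=20): L=32 R=220
Round 3 (k=4): L=220 R=87
Round 4 (k=48): L=87 R=139

Answer: 87 139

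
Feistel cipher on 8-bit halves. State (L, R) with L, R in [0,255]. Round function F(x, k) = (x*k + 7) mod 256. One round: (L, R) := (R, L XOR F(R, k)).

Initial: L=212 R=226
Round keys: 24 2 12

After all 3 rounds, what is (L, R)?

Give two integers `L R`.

Round 1 (k=24): L=226 R=227
Round 2 (k=2): L=227 R=47
Round 3 (k=12): L=47 R=216

Answer: 47 216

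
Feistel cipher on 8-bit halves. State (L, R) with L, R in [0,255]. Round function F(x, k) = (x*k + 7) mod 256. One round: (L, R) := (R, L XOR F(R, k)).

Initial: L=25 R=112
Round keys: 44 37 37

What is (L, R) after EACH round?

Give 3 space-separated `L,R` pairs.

Answer: 112,94 94,237 237,22

Derivation:
Round 1 (k=44): L=112 R=94
Round 2 (k=37): L=94 R=237
Round 3 (k=37): L=237 R=22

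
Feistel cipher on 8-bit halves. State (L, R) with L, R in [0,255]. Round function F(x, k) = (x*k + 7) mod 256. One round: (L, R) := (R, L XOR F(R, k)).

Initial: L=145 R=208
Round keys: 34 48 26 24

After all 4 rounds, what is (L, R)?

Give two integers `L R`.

Answer: 43 248

Derivation:
Round 1 (k=34): L=208 R=54
Round 2 (k=48): L=54 R=247
Round 3 (k=26): L=247 R=43
Round 4 (k=24): L=43 R=248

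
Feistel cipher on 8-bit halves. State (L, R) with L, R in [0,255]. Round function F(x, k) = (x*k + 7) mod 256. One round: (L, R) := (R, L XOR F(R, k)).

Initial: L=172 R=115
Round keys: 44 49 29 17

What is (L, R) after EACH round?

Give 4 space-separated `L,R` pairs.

Round 1 (k=44): L=115 R=103
Round 2 (k=49): L=103 R=205
Round 3 (k=29): L=205 R=39
Round 4 (k=17): L=39 R=83

Answer: 115,103 103,205 205,39 39,83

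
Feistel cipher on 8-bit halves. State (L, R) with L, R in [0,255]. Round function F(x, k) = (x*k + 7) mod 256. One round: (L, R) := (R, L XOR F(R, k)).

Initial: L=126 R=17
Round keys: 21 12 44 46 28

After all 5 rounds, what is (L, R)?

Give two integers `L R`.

Answer: 179 230

Derivation:
Round 1 (k=21): L=17 R=18
Round 2 (k=12): L=18 R=206
Round 3 (k=44): L=206 R=125
Round 4 (k=46): L=125 R=179
Round 5 (k=28): L=179 R=230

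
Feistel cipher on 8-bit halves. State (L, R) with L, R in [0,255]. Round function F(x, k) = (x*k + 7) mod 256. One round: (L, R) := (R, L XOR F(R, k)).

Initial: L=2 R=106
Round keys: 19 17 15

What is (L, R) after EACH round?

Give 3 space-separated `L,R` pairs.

Round 1 (k=19): L=106 R=231
Round 2 (k=17): L=231 R=52
Round 3 (k=15): L=52 R=244

Answer: 106,231 231,52 52,244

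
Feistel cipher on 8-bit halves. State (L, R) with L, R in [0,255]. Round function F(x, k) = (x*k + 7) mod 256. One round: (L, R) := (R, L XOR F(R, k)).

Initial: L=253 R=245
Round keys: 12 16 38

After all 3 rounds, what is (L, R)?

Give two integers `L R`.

Answer: 18 205

Derivation:
Round 1 (k=12): L=245 R=126
Round 2 (k=16): L=126 R=18
Round 3 (k=38): L=18 R=205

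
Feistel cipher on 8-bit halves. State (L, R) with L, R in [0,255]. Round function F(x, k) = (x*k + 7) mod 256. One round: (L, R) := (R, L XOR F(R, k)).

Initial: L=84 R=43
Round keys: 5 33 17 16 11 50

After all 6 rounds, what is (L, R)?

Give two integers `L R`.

Answer: 125 60

Derivation:
Round 1 (k=5): L=43 R=138
Round 2 (k=33): L=138 R=250
Round 3 (k=17): L=250 R=43
Round 4 (k=16): L=43 R=77
Round 5 (k=11): L=77 R=125
Round 6 (k=50): L=125 R=60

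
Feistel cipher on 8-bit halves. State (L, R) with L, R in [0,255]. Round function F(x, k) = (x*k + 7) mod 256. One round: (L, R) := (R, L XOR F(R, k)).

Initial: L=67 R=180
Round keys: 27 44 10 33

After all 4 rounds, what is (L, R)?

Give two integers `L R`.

Round 1 (k=27): L=180 R=64
Round 2 (k=44): L=64 R=179
Round 3 (k=10): L=179 R=69
Round 4 (k=33): L=69 R=95

Answer: 69 95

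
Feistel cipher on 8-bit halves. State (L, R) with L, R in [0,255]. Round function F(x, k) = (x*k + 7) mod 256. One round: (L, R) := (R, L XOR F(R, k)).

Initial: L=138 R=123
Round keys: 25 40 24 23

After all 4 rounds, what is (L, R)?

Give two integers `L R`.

Answer: 39 244

Derivation:
Round 1 (k=25): L=123 R=128
Round 2 (k=40): L=128 R=124
Round 3 (k=24): L=124 R=39
Round 4 (k=23): L=39 R=244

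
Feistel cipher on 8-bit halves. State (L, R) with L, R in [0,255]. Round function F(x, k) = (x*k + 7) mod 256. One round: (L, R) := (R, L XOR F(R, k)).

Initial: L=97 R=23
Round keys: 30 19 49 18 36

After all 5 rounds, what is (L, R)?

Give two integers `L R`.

Answer: 29 92

Derivation:
Round 1 (k=30): L=23 R=216
Round 2 (k=19): L=216 R=24
Round 3 (k=49): L=24 R=71
Round 4 (k=18): L=71 R=29
Round 5 (k=36): L=29 R=92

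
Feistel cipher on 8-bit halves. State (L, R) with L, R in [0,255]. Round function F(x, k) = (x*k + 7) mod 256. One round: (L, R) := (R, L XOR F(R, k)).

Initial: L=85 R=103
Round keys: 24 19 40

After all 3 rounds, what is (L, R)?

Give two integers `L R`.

Answer: 242 45

Derivation:
Round 1 (k=24): L=103 R=250
Round 2 (k=19): L=250 R=242
Round 3 (k=40): L=242 R=45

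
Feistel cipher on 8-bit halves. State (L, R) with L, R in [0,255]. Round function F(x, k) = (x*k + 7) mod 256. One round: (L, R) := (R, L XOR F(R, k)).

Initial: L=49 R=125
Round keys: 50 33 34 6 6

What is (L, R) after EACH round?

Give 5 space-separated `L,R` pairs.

Round 1 (k=50): L=125 R=64
Round 2 (k=33): L=64 R=58
Round 3 (k=34): L=58 R=251
Round 4 (k=6): L=251 R=211
Round 5 (k=6): L=211 R=2

Answer: 125,64 64,58 58,251 251,211 211,2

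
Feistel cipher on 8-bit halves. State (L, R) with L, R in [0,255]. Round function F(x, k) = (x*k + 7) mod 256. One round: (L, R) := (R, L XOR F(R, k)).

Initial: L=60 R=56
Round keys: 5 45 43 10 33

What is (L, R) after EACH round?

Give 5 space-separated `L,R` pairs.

Round 1 (k=5): L=56 R=35
Round 2 (k=45): L=35 R=22
Round 3 (k=43): L=22 R=154
Round 4 (k=10): L=154 R=29
Round 5 (k=33): L=29 R=94

Answer: 56,35 35,22 22,154 154,29 29,94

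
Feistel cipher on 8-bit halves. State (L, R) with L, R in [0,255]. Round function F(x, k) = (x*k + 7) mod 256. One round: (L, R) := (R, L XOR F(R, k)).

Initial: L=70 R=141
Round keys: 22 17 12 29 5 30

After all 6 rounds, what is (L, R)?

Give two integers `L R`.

Round 1 (k=22): L=141 R=99
Round 2 (k=17): L=99 R=23
Round 3 (k=12): L=23 R=120
Round 4 (k=29): L=120 R=136
Round 5 (k=5): L=136 R=215
Round 6 (k=30): L=215 R=177

Answer: 215 177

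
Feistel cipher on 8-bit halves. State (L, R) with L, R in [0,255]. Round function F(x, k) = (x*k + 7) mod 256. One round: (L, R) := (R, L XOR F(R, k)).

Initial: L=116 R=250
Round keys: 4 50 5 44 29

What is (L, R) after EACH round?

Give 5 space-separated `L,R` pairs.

Answer: 250,155 155,183 183,1 1,132 132,250

Derivation:
Round 1 (k=4): L=250 R=155
Round 2 (k=50): L=155 R=183
Round 3 (k=5): L=183 R=1
Round 4 (k=44): L=1 R=132
Round 5 (k=29): L=132 R=250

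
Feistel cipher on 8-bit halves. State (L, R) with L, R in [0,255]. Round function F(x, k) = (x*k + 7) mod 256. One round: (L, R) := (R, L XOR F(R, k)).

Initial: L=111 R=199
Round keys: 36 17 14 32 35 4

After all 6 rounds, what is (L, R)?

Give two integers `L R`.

Answer: 19 192

Derivation:
Round 1 (k=36): L=199 R=108
Round 2 (k=17): L=108 R=244
Round 3 (k=14): L=244 R=51
Round 4 (k=32): L=51 R=147
Round 5 (k=35): L=147 R=19
Round 6 (k=4): L=19 R=192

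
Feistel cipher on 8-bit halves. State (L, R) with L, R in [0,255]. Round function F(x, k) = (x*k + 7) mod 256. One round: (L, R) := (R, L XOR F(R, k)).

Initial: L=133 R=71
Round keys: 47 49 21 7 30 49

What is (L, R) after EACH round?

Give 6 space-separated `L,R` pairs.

Answer: 71,149 149,203 203,59 59,111 111,50 50,246

Derivation:
Round 1 (k=47): L=71 R=149
Round 2 (k=49): L=149 R=203
Round 3 (k=21): L=203 R=59
Round 4 (k=7): L=59 R=111
Round 5 (k=30): L=111 R=50
Round 6 (k=49): L=50 R=246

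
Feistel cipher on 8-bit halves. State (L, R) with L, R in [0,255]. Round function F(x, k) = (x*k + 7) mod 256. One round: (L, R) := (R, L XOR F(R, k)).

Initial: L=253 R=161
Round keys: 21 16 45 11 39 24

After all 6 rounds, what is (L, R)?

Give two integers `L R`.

Round 1 (k=21): L=161 R=193
Round 2 (k=16): L=193 R=182
Round 3 (k=45): L=182 R=196
Round 4 (k=11): L=196 R=197
Round 5 (k=39): L=197 R=206
Round 6 (k=24): L=206 R=146

Answer: 206 146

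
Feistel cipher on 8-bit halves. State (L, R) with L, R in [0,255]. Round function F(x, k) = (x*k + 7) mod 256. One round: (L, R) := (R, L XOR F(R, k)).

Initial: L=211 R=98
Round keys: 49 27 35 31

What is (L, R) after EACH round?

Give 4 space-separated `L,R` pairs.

Answer: 98,26 26,167 167,198 198,166

Derivation:
Round 1 (k=49): L=98 R=26
Round 2 (k=27): L=26 R=167
Round 3 (k=35): L=167 R=198
Round 4 (k=31): L=198 R=166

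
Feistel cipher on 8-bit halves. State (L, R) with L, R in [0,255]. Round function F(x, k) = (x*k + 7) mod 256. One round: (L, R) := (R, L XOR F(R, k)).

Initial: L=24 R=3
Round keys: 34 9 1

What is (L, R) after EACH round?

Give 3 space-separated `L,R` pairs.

Round 1 (k=34): L=3 R=117
Round 2 (k=9): L=117 R=39
Round 3 (k=1): L=39 R=91

Answer: 3,117 117,39 39,91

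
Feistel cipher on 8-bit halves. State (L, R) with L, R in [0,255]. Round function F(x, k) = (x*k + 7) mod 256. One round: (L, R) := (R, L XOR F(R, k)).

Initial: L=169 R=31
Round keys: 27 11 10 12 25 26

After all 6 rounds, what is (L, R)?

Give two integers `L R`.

Round 1 (k=27): L=31 R=229
Round 2 (k=11): L=229 R=193
Round 3 (k=10): L=193 R=116
Round 4 (k=12): L=116 R=182
Round 5 (k=25): L=182 R=185
Round 6 (k=26): L=185 R=103

Answer: 185 103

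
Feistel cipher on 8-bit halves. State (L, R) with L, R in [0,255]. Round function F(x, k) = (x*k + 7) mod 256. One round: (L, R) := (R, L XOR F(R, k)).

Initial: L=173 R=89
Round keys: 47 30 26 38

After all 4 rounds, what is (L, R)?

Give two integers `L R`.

Answer: 4 71

Derivation:
Round 1 (k=47): L=89 R=243
Round 2 (k=30): L=243 R=216
Round 3 (k=26): L=216 R=4
Round 4 (k=38): L=4 R=71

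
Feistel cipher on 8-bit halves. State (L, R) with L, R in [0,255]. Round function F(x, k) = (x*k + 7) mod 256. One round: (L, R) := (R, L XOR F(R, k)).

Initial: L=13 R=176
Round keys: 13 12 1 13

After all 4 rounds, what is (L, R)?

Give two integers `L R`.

Answer: 236 12

Derivation:
Round 1 (k=13): L=176 R=250
Round 2 (k=12): L=250 R=15
Round 3 (k=1): L=15 R=236
Round 4 (k=13): L=236 R=12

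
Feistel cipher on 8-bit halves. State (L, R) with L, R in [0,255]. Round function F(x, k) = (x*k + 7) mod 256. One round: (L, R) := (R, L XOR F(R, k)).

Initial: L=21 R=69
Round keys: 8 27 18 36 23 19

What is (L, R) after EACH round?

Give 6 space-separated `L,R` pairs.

Answer: 69,58 58,96 96,253 253,251 251,105 105,41

Derivation:
Round 1 (k=8): L=69 R=58
Round 2 (k=27): L=58 R=96
Round 3 (k=18): L=96 R=253
Round 4 (k=36): L=253 R=251
Round 5 (k=23): L=251 R=105
Round 6 (k=19): L=105 R=41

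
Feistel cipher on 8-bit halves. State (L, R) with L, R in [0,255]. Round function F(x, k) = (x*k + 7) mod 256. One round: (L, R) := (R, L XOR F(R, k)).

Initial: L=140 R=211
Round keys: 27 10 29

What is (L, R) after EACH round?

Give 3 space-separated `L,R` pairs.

Round 1 (k=27): L=211 R=196
Round 2 (k=10): L=196 R=124
Round 3 (k=29): L=124 R=215

Answer: 211,196 196,124 124,215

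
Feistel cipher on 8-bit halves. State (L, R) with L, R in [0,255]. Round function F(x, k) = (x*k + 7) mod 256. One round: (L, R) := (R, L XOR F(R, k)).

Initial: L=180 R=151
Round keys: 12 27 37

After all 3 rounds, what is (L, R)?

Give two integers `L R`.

Answer: 235 81

Derivation:
Round 1 (k=12): L=151 R=175
Round 2 (k=27): L=175 R=235
Round 3 (k=37): L=235 R=81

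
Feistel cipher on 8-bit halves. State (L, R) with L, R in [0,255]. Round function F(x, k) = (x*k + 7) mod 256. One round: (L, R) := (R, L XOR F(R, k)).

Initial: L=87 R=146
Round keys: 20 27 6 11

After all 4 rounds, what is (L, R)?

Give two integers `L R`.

Answer: 205 171

Derivation:
Round 1 (k=20): L=146 R=56
Round 2 (k=27): L=56 R=125
Round 3 (k=6): L=125 R=205
Round 4 (k=11): L=205 R=171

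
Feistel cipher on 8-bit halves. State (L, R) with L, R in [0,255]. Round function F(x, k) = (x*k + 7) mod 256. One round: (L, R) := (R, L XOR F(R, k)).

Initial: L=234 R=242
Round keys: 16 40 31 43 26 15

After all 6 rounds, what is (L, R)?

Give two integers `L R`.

Round 1 (k=16): L=242 R=205
Round 2 (k=40): L=205 R=253
Round 3 (k=31): L=253 R=103
Round 4 (k=43): L=103 R=169
Round 5 (k=26): L=169 R=86
Round 6 (k=15): L=86 R=184

Answer: 86 184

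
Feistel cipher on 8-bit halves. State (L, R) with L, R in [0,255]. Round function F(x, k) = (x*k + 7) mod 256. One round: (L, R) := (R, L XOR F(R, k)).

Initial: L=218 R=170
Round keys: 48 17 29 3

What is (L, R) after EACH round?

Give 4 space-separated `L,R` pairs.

Round 1 (k=48): L=170 R=61
Round 2 (k=17): L=61 R=190
Round 3 (k=29): L=190 R=176
Round 4 (k=3): L=176 R=169

Answer: 170,61 61,190 190,176 176,169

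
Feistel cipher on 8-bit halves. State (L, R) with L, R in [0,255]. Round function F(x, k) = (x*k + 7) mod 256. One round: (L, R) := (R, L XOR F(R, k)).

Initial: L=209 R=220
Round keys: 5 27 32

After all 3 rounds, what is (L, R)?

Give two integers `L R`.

Answer: 97 165

Derivation:
Round 1 (k=5): L=220 R=130
Round 2 (k=27): L=130 R=97
Round 3 (k=32): L=97 R=165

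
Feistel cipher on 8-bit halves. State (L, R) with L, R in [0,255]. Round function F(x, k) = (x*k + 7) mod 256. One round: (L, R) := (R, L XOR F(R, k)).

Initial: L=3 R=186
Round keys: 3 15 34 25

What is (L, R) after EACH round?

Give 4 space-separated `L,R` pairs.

Answer: 186,54 54,139 139,75 75,209

Derivation:
Round 1 (k=3): L=186 R=54
Round 2 (k=15): L=54 R=139
Round 3 (k=34): L=139 R=75
Round 4 (k=25): L=75 R=209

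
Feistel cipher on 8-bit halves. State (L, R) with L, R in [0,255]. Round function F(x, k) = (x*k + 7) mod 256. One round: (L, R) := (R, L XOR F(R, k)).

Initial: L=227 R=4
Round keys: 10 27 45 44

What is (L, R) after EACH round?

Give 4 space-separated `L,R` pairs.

Answer: 4,204 204,143 143,230 230,0

Derivation:
Round 1 (k=10): L=4 R=204
Round 2 (k=27): L=204 R=143
Round 3 (k=45): L=143 R=230
Round 4 (k=44): L=230 R=0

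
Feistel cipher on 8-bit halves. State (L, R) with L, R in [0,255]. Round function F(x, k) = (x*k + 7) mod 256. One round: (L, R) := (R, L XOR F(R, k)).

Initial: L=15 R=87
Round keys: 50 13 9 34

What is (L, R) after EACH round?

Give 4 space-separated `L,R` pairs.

Round 1 (k=50): L=87 R=10
Round 2 (k=13): L=10 R=222
Round 3 (k=9): L=222 R=223
Round 4 (k=34): L=223 R=123

Answer: 87,10 10,222 222,223 223,123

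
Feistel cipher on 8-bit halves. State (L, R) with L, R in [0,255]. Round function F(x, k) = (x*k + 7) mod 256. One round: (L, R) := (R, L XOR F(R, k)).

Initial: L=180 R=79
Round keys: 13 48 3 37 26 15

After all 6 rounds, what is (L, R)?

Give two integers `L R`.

Answer: 238 61

Derivation:
Round 1 (k=13): L=79 R=190
Round 2 (k=48): L=190 R=232
Round 3 (k=3): L=232 R=1
Round 4 (k=37): L=1 R=196
Round 5 (k=26): L=196 R=238
Round 6 (k=15): L=238 R=61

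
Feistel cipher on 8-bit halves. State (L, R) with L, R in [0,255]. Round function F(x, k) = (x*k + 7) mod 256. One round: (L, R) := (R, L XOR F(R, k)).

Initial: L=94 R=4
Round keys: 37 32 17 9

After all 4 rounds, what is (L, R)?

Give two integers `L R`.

Round 1 (k=37): L=4 R=197
Round 2 (k=32): L=197 R=163
Round 3 (k=17): L=163 R=31
Round 4 (k=9): L=31 R=189

Answer: 31 189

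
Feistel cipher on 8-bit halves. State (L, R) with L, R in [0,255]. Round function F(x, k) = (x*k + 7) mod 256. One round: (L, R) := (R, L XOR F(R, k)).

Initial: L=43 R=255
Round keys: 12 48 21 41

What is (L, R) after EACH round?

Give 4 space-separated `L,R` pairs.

Answer: 255,208 208,248 248,143 143,22

Derivation:
Round 1 (k=12): L=255 R=208
Round 2 (k=48): L=208 R=248
Round 3 (k=21): L=248 R=143
Round 4 (k=41): L=143 R=22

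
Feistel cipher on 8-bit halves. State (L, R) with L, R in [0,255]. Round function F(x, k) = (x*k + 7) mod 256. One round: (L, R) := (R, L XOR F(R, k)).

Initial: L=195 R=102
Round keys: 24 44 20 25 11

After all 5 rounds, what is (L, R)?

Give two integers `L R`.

Answer: 111 195

Derivation:
Round 1 (k=24): L=102 R=84
Round 2 (k=44): L=84 R=17
Round 3 (k=20): L=17 R=15
Round 4 (k=25): L=15 R=111
Round 5 (k=11): L=111 R=195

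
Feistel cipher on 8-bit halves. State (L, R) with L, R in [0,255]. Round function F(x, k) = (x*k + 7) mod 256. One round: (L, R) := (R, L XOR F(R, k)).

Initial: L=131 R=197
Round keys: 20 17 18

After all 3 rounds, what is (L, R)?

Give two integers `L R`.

Round 1 (k=20): L=197 R=232
Round 2 (k=17): L=232 R=170
Round 3 (k=18): L=170 R=19

Answer: 170 19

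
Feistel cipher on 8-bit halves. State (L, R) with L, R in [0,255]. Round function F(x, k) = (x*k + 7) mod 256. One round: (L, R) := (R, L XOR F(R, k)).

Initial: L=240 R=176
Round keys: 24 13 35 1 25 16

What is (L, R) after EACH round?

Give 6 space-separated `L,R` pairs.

Answer: 176,119 119,162 162,90 90,195 195,72 72,68

Derivation:
Round 1 (k=24): L=176 R=119
Round 2 (k=13): L=119 R=162
Round 3 (k=35): L=162 R=90
Round 4 (k=1): L=90 R=195
Round 5 (k=25): L=195 R=72
Round 6 (k=16): L=72 R=68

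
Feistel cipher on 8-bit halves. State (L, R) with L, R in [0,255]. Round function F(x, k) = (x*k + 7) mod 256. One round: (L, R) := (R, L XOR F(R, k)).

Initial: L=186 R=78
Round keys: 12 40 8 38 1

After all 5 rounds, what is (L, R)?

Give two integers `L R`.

Round 1 (k=12): L=78 R=21
Round 2 (k=40): L=21 R=1
Round 3 (k=8): L=1 R=26
Round 4 (k=38): L=26 R=226
Round 5 (k=1): L=226 R=243

Answer: 226 243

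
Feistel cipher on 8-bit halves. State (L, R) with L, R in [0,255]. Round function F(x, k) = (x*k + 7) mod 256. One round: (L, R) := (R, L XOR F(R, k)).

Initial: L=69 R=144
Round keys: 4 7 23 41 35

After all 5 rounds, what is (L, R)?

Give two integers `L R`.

Answer: 58 13

Derivation:
Round 1 (k=4): L=144 R=2
Round 2 (k=7): L=2 R=133
Round 3 (k=23): L=133 R=248
Round 4 (k=41): L=248 R=58
Round 5 (k=35): L=58 R=13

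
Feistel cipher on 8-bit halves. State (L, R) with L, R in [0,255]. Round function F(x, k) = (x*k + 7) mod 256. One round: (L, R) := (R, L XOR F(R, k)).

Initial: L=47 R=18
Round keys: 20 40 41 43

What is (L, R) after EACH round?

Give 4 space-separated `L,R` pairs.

Round 1 (k=20): L=18 R=64
Round 2 (k=40): L=64 R=21
Round 3 (k=41): L=21 R=36
Round 4 (k=43): L=36 R=6

Answer: 18,64 64,21 21,36 36,6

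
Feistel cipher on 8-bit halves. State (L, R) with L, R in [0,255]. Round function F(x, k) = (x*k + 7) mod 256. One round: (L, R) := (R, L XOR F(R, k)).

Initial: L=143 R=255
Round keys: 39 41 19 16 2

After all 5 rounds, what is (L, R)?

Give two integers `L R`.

Round 1 (k=39): L=255 R=111
Round 2 (k=41): L=111 R=49
Round 3 (k=19): L=49 R=197
Round 4 (k=16): L=197 R=102
Round 5 (k=2): L=102 R=22

Answer: 102 22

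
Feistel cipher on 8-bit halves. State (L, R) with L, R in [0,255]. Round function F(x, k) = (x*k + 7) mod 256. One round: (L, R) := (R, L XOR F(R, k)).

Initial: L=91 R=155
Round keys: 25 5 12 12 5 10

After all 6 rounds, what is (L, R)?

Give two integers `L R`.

Round 1 (k=25): L=155 R=113
Round 2 (k=5): L=113 R=167
Round 3 (k=12): L=167 R=170
Round 4 (k=12): L=170 R=88
Round 5 (k=5): L=88 R=21
Round 6 (k=10): L=21 R=129

Answer: 21 129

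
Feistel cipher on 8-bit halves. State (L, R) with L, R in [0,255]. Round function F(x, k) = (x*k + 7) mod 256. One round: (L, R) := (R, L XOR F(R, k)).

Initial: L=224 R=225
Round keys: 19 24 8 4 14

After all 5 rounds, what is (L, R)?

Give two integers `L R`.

Round 1 (k=19): L=225 R=90
Round 2 (k=24): L=90 R=150
Round 3 (k=8): L=150 R=237
Round 4 (k=4): L=237 R=45
Round 5 (k=14): L=45 R=144

Answer: 45 144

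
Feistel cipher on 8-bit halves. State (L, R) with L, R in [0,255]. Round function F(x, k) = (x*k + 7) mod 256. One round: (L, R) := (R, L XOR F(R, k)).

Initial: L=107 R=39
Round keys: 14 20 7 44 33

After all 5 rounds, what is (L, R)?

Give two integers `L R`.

Round 1 (k=14): L=39 R=66
Round 2 (k=20): L=66 R=8
Round 3 (k=7): L=8 R=125
Round 4 (k=44): L=125 R=139
Round 5 (k=33): L=139 R=143

Answer: 139 143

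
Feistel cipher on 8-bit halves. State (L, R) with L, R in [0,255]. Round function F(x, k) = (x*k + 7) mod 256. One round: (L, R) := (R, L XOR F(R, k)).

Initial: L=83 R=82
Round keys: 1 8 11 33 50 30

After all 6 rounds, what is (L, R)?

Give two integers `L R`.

Answer: 23 7

Derivation:
Round 1 (k=1): L=82 R=10
Round 2 (k=8): L=10 R=5
Round 3 (k=11): L=5 R=52
Round 4 (k=33): L=52 R=190
Round 5 (k=50): L=190 R=23
Round 6 (k=30): L=23 R=7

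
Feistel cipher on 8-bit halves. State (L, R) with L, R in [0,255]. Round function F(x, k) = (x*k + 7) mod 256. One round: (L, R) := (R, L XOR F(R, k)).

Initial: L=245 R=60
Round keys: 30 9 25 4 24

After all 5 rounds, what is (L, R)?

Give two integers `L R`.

Round 1 (k=30): L=60 R=250
Round 2 (k=9): L=250 R=237
Round 3 (k=25): L=237 R=214
Round 4 (k=4): L=214 R=178
Round 5 (k=24): L=178 R=97

Answer: 178 97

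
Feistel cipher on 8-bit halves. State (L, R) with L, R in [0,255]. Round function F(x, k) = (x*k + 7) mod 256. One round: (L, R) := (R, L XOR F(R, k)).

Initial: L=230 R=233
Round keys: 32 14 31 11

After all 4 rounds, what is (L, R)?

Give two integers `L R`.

Answer: 202 201

Derivation:
Round 1 (k=32): L=233 R=193
Round 2 (k=14): L=193 R=124
Round 3 (k=31): L=124 R=202
Round 4 (k=11): L=202 R=201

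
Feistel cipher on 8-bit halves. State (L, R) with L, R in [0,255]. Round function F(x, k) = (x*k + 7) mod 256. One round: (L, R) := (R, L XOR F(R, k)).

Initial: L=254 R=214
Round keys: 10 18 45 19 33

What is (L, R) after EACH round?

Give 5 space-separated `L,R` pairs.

Round 1 (k=10): L=214 R=157
Round 2 (k=18): L=157 R=199
Round 3 (k=45): L=199 R=159
Round 4 (k=19): L=159 R=19
Round 5 (k=33): L=19 R=229

Answer: 214,157 157,199 199,159 159,19 19,229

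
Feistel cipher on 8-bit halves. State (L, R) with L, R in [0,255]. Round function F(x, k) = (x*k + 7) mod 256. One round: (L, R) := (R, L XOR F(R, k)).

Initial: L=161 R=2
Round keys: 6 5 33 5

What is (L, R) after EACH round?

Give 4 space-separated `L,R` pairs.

Answer: 2,178 178,131 131,88 88,60

Derivation:
Round 1 (k=6): L=2 R=178
Round 2 (k=5): L=178 R=131
Round 3 (k=33): L=131 R=88
Round 4 (k=5): L=88 R=60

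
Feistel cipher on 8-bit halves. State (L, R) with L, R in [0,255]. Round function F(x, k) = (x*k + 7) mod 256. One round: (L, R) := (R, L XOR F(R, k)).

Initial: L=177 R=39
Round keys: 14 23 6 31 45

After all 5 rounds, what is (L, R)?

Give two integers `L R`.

Round 1 (k=14): L=39 R=152
Round 2 (k=23): L=152 R=136
Round 3 (k=6): L=136 R=175
Round 4 (k=31): L=175 R=176
Round 5 (k=45): L=176 R=88

Answer: 176 88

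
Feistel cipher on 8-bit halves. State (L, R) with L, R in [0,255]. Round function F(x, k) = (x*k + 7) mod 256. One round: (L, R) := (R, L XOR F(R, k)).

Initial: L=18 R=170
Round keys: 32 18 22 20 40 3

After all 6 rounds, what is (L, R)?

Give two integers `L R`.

Answer: 139 116

Derivation:
Round 1 (k=32): L=170 R=85
Round 2 (k=18): L=85 R=171
Round 3 (k=22): L=171 R=236
Round 4 (k=20): L=236 R=220
Round 5 (k=40): L=220 R=139
Round 6 (k=3): L=139 R=116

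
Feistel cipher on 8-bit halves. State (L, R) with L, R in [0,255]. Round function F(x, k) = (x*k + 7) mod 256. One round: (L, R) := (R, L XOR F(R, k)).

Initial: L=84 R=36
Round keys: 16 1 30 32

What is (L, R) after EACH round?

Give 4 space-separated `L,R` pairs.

Answer: 36,19 19,62 62,88 88,57

Derivation:
Round 1 (k=16): L=36 R=19
Round 2 (k=1): L=19 R=62
Round 3 (k=30): L=62 R=88
Round 4 (k=32): L=88 R=57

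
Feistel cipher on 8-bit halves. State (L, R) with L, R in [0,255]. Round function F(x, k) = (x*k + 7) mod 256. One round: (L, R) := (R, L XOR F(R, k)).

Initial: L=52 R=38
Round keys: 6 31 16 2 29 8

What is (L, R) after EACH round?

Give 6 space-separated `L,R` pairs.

Answer: 38,223 223,46 46,56 56,89 89,36 36,126

Derivation:
Round 1 (k=6): L=38 R=223
Round 2 (k=31): L=223 R=46
Round 3 (k=16): L=46 R=56
Round 4 (k=2): L=56 R=89
Round 5 (k=29): L=89 R=36
Round 6 (k=8): L=36 R=126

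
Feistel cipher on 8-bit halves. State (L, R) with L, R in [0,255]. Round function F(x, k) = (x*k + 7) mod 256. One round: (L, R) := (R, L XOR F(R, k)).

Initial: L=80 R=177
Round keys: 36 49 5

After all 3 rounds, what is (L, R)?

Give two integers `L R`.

Answer: 99 77

Derivation:
Round 1 (k=36): L=177 R=187
Round 2 (k=49): L=187 R=99
Round 3 (k=5): L=99 R=77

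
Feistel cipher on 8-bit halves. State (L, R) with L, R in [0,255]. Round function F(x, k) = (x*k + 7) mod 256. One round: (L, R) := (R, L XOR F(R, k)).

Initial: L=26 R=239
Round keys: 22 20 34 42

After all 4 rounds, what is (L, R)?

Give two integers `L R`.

Round 1 (k=22): L=239 R=139
Round 2 (k=20): L=139 R=12
Round 3 (k=34): L=12 R=20
Round 4 (k=42): L=20 R=67

Answer: 20 67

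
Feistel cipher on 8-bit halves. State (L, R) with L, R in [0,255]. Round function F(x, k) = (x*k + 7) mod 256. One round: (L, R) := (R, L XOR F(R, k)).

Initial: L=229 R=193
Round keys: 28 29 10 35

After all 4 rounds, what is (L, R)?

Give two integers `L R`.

Answer: 201 54

Derivation:
Round 1 (k=28): L=193 R=198
Round 2 (k=29): L=198 R=180
Round 3 (k=10): L=180 R=201
Round 4 (k=35): L=201 R=54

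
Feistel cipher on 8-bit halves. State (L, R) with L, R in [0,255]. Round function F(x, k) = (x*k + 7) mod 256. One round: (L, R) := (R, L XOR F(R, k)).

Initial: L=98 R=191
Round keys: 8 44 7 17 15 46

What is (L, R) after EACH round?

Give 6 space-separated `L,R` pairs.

Answer: 191,157 157,188 188,182 182,161 161,192 192,38

Derivation:
Round 1 (k=8): L=191 R=157
Round 2 (k=44): L=157 R=188
Round 3 (k=7): L=188 R=182
Round 4 (k=17): L=182 R=161
Round 5 (k=15): L=161 R=192
Round 6 (k=46): L=192 R=38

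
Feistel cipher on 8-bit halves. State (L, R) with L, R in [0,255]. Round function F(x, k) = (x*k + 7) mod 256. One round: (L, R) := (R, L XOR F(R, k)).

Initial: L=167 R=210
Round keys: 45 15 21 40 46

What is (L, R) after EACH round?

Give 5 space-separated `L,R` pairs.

Round 1 (k=45): L=210 R=86
Round 2 (k=15): L=86 R=195
Round 3 (k=21): L=195 R=80
Round 4 (k=40): L=80 R=68
Round 5 (k=46): L=68 R=111

Answer: 210,86 86,195 195,80 80,68 68,111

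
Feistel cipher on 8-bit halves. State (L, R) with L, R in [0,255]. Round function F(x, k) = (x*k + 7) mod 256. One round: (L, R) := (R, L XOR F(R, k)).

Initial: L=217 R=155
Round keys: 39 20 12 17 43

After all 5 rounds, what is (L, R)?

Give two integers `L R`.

Answer: 49 248

Derivation:
Round 1 (k=39): L=155 R=125
Round 2 (k=20): L=125 R=80
Round 3 (k=12): L=80 R=186
Round 4 (k=17): L=186 R=49
Round 5 (k=43): L=49 R=248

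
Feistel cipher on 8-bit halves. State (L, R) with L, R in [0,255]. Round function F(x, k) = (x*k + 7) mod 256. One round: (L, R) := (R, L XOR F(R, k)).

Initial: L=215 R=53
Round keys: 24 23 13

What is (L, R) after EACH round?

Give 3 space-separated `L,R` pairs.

Round 1 (k=24): L=53 R=40
Round 2 (k=23): L=40 R=170
Round 3 (k=13): L=170 R=129

Answer: 53,40 40,170 170,129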